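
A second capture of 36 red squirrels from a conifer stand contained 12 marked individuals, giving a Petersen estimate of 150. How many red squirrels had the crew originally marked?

M = 50

From N = M·C/R: M = N·R / C = 150·12 / 36 = 1800 / 36 = 50.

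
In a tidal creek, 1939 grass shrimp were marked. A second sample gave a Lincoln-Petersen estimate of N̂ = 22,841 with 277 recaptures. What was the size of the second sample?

C = 3263

From N = M·C/R: C = N·R / M = 22841·277 / 1939 = 6326957 / 1939 = 3263.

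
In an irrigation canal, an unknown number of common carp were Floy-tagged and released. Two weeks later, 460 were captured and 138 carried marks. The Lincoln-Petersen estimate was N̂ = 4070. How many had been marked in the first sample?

From N = M·C/R: M = N·R / C = 4070·138 / 460 = 561660 / 460 = 1221.

M = 1221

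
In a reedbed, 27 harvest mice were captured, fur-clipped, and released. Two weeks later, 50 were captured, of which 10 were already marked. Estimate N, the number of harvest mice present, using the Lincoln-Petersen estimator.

N = 135

The marked fraction in the recapture sample should equal the marked fraction in the population: 10/50 = 27/N.
N = (27 × 50) / 10 = 1350 / 10 = 135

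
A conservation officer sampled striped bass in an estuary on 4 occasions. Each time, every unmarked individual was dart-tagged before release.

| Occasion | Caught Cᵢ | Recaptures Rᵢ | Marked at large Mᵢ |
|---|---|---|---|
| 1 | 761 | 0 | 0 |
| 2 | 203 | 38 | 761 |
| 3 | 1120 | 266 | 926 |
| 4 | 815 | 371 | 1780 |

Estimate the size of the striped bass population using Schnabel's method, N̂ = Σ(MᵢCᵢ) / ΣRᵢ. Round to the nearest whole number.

Σ MᵢCᵢ = 0·761 + 761·203 + 926·1120 + 1780·815 = 0 + 154483 + 1037120 + 1450700 = 2642303
Σ Rᵢ = 0 + 38 + 266 + 371 = 675
N̂ = 2642303 / 675 ≈ 3914.5 → 3915

N ≈ 3915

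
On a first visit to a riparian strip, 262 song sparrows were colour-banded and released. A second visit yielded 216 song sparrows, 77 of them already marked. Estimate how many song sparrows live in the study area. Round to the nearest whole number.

N = (262 × 216) / 77 = 56592 / 77 ≈ 735.0 → 735

N ≈ 735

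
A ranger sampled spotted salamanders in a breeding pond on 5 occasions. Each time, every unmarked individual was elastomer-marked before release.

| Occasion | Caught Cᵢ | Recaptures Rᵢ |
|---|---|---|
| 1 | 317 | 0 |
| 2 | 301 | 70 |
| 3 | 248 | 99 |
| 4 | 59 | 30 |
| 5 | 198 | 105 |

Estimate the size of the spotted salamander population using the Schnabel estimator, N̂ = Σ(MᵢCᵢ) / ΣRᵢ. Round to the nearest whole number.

Marked at large before each occasion: Mᵢ = Σⱼ<ᵢ (Cⱼ − Rⱼ) → M1=0, M2=317, M3=548, M4=697, M5=726
Σ MᵢCᵢ = 0·317 + 317·301 + 548·248 + 697·59 + 726·198 = 0 + 95417 + 135904 + 41123 + 143748 = 416192
Σ Rᵢ = 0 + 70 + 99 + 30 + 105 = 304
N̂ = 416192 / 304 ≈ 1369.1 → 1369

N ≈ 1369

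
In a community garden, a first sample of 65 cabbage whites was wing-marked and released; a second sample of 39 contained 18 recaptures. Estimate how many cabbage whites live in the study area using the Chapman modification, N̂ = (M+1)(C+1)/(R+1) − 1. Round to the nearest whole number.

N ≈ 138

N̂ = (65+1)(39+1)/(18+1) − 1 = 66·40/19 − 1
= 2640/19 − 1 ≈ 138.9 − 1 ≈ 137.9 → 138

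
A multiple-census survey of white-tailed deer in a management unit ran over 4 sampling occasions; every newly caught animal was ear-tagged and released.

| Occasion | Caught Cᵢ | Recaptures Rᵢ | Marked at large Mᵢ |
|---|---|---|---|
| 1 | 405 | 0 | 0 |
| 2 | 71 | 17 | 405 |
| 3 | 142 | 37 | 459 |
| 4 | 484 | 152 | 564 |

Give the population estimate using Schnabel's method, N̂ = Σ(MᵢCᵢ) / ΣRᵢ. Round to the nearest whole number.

N ≈ 1781

Σ MᵢCᵢ = 0·405 + 405·71 + 459·142 + 564·484 = 0 + 28755 + 65178 + 272976 = 366909
Σ Rᵢ = 0 + 17 + 37 + 152 = 206
N̂ = 366909 / 206 ≈ 1781.1 → 1781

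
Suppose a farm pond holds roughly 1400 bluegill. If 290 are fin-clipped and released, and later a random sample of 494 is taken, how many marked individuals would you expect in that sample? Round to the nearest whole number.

The marked fraction of the population is 290/1400, so in a sample of 494 expect C·(M/N) marked.
E[R] = 290 × 494 / 1400 = 143260 / 1400 ≈ 102.3 → 102

expected recaptures ≈ 102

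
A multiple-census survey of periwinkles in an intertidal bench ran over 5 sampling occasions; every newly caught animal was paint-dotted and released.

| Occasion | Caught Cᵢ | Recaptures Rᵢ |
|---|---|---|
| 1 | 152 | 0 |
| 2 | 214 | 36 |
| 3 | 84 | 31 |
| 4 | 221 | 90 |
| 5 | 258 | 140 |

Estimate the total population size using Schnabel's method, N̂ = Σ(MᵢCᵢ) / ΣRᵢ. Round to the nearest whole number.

Marked at large before each occasion: Mᵢ = Σⱼ<ᵢ (Cⱼ − Rⱼ) → M1=0, M2=152, M3=330, M4=383, M5=514
Σ MᵢCᵢ = 0·152 + 152·214 + 330·84 + 383·221 + 514·258 = 0 + 32528 + 27720 + 84643 + 132612 = 277503
Σ Rᵢ = 0 + 36 + 31 + 90 + 140 = 297
N̂ = 277503 / 297 ≈ 934.4 → 934

N ≈ 934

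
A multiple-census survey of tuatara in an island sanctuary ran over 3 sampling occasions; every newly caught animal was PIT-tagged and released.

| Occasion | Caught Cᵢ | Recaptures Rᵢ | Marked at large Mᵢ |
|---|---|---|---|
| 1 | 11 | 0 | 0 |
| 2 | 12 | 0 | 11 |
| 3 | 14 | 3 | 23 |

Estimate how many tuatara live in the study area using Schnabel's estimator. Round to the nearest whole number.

N ≈ 151

Σ MᵢCᵢ = 0·11 + 11·12 + 23·14 = 0 + 132 + 322 = 454
Σ Rᵢ = 0 + 0 + 3 = 3
N̂ = 454 / 3 ≈ 151.3 → 151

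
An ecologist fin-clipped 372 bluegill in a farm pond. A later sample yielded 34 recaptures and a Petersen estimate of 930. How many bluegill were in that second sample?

C = 85

From N = M·C/R: C = N·R / M = 930·34 / 372 = 31620 / 372 = 85.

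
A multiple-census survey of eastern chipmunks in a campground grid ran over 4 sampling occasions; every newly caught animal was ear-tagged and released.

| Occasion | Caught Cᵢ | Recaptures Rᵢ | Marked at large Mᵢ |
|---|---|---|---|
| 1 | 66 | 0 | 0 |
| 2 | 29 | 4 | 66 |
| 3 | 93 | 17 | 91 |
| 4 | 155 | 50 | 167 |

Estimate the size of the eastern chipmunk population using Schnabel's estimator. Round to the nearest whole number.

N ≈ 511

Σ MᵢCᵢ = 0·66 + 66·29 + 91·93 + 167·155 = 0 + 1914 + 8463 + 25885 = 36262
Σ Rᵢ = 0 + 4 + 17 + 50 = 71
N̂ = 36262 / 71 ≈ 510.7 → 511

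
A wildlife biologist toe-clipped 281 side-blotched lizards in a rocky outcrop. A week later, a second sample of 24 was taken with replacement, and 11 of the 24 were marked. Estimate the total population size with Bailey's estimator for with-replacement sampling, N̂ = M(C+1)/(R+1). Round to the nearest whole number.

N ≈ 585

N̂ = 281·(24+1)/(11+1) = 281·25/12 = 7025/12 ≈ 585.4 → 585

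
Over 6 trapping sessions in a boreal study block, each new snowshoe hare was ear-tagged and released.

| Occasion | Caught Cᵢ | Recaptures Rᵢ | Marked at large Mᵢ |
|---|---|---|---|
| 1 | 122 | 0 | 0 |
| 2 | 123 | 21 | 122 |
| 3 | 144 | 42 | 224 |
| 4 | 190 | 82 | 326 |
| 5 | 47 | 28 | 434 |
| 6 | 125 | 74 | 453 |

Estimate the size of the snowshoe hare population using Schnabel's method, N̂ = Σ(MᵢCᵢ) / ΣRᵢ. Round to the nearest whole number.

Σ MᵢCᵢ = 0·122 + 122·123 + 224·144 + 326·190 + 434·47 + 453·125 = 0 + 15006 + 32256 + 61940 + 20398 + 56625 = 186225
Σ Rᵢ = 0 + 21 + 42 + 82 + 28 + 74 = 247
N̂ = 186225 / 247 ≈ 753.9 → 754

N ≈ 754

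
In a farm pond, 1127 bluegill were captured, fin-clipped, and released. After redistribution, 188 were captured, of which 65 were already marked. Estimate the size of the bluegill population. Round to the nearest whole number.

The marked fraction in the recapture sample should equal the marked fraction in the population: 65/188 = 1127/N.
N = (1127 × 188) / 65 = 211876 / 65 ≈ 3259.6 → 3260

N ≈ 3260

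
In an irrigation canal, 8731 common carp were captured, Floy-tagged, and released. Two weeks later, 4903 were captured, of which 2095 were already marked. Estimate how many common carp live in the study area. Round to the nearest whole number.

N ≈ 20,433

N = (8731 × 4903) / 2095 = 42808093 / 2095 ≈ 20433.46 → 20433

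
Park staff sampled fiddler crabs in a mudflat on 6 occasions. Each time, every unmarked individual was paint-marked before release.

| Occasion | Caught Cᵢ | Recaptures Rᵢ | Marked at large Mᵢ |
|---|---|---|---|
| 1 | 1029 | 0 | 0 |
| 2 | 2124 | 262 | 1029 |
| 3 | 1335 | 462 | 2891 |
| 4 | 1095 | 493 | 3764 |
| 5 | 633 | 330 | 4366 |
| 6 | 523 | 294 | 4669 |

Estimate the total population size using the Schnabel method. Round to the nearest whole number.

N ≈ 8350

Σ MᵢCᵢ = 0·1029 + 1029·2124 + 2891·1335 + 3764·1095 + 4366·633 + 4669·523 = 0 + 2185596 + 3859485 + 4121580 + 2763678 + 2441887 = 15372226
Σ Rᵢ = 0 + 262 + 462 + 493 + 330 + 294 = 1841
N̂ = 15372226 / 1841 ≈ 8349.9 → 8350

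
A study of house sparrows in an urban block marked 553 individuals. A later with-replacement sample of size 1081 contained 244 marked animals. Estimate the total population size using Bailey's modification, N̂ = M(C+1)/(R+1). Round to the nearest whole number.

N̂ = 553·(1081+1)/(244+1) = 553·1082/245 = 598346/245 ≈ 2442.2 → 2442

N ≈ 2442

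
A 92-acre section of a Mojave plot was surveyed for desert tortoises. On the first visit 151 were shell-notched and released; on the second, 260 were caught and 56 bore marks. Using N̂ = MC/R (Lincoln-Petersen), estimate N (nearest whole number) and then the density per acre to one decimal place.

N̂ = 151·260/56 = 39260/56 ≈ 701.1 → 701
Density = N̂ / area = 701 / 92 ≈ 7.62 → 7.6 per acre

density ≈ 7.6 desert tortoises per acre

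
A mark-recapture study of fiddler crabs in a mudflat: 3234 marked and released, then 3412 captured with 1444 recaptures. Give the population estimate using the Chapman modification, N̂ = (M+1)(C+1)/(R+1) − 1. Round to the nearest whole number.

N ≈ 7640

N̂ = (3234+1)(3412+1)/(1444+1) − 1 = 3235·3413/1445 − 1
= 11041055/1445 − 1 ≈ 7640.9 − 1 ≈ 7639.9 → 7640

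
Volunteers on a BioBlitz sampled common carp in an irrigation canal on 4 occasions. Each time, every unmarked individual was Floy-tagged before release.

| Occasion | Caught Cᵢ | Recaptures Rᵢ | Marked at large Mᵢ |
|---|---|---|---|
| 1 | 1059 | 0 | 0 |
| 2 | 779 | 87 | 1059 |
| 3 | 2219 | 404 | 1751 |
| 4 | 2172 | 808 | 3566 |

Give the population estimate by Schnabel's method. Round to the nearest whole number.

N ≈ 9589

Σ MᵢCᵢ = 0·1059 + 1059·779 + 1751·2219 + 3566·2172 = 0 + 824961 + 3885469 + 7745352 = 12455782
Σ Rᵢ = 0 + 87 + 404 + 808 = 1299
N̂ = 12455782 / 1299 ≈ 9588.7 → 9589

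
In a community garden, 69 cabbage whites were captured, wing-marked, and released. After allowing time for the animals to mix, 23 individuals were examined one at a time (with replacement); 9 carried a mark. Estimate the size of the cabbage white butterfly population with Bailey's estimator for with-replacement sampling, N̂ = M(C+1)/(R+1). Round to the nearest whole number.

N̂ = 69·(23+1)/(9+1) = 69·24/10 = 1656/10 ≈ 165.6 → 166

N ≈ 166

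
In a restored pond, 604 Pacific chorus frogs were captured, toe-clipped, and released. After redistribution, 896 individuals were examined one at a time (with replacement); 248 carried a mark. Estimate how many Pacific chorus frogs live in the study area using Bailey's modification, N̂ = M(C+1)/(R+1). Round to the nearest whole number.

N̂ = 604·(896+1)/(248+1) = 604·897/249 = 541788/249 ≈ 2175.9 → 2176

N ≈ 2176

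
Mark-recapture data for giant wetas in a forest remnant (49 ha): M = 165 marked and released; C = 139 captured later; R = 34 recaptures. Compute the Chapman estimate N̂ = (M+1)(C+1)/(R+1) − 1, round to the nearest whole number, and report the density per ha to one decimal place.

density ≈ 13.5 giant wetas per ha

N̂ = 166·140/35 − 1 = 23240/35 − 1 = 663
Density = N̂ / area = 663 / 49 ≈ 13.53 → 13.5 per ha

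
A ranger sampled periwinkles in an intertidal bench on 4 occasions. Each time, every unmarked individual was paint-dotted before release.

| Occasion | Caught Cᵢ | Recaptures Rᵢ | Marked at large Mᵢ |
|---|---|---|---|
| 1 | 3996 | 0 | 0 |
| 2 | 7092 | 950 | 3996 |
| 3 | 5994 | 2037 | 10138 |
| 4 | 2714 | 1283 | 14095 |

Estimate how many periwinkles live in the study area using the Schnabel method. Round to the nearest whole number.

Σ MᵢCᵢ = 0·3996 + 3996·7092 + 10138·5994 + 14095·2714 = 0 + 28339632 + 60767172 + 38253830 = 127360634
Σ Rᵢ = 0 + 950 + 2037 + 1283 = 4270
N̂ = 127360634 / 4270 ≈ 29826.8 → 29827

N ≈ 29,827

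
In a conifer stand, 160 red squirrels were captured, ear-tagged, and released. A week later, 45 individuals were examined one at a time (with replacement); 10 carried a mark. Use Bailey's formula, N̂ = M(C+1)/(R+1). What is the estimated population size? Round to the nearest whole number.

N ≈ 669

N̂ = 160·(45+1)/(10+1) = 160·46/11 = 7360/11 ≈ 669.1 → 669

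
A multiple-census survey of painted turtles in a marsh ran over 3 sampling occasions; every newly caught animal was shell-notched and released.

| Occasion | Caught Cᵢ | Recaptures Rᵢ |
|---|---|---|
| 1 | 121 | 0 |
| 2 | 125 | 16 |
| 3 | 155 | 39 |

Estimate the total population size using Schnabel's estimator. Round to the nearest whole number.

Marked at large before each occasion: Mᵢ = Σⱼ<ᵢ (Cⱼ − Rⱼ) → M1=0, M2=121, M3=230
Σ MᵢCᵢ = 0·121 + 121·125 + 230·155 = 0 + 15125 + 35650 = 50775
Σ Rᵢ = 0 + 16 + 39 = 55
N̂ = 50775 / 55 ≈ 923.2 → 923

N ≈ 923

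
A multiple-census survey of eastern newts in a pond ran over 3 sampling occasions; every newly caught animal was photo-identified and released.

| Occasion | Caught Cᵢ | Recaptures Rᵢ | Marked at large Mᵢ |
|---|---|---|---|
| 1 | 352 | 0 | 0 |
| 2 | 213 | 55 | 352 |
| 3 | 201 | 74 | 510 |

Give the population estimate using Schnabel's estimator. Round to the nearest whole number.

Σ MᵢCᵢ = 0·352 + 352·213 + 510·201 = 0 + 74976 + 102510 = 177486
Σ Rᵢ = 0 + 55 + 74 = 129
N̂ = 177486 / 129 ≈ 1375.9 → 1376

N ≈ 1376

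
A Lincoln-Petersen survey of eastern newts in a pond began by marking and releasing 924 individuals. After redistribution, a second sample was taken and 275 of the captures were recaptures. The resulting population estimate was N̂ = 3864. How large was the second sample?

From N = M·C/R: C = N·R / M = 3864·275 / 924 = 1062600 / 924 = 1150.

C = 1150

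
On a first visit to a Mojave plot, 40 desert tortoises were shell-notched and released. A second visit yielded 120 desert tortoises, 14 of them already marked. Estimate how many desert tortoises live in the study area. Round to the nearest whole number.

If marked individuals mix randomly, R/C ≈ M/N, giving N ≈ M·C/R.
N = (40 × 120) / 14 = 4800 / 14 ≈ 342.9 → 343

N ≈ 343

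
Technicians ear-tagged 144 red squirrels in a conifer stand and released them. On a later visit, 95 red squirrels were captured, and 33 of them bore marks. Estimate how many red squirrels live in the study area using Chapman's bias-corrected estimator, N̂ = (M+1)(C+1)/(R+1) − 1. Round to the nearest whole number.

N̂ = (144+1)(95+1)/(33+1) − 1 = 145·96/34 − 1
= 13920/34 − 1 ≈ 409.4 − 1 ≈ 408.4 → 408

N ≈ 408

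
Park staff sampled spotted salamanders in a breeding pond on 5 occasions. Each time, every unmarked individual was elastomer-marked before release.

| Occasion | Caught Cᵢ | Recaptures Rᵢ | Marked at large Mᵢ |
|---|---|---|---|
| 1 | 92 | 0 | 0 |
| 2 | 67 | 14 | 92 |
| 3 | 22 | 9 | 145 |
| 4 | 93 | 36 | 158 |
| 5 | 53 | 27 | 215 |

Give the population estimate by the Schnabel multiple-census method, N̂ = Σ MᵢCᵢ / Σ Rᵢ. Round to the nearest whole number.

Σ MᵢCᵢ = 0·92 + 92·67 + 145·22 + 158·93 + 215·53 = 0 + 6164 + 3190 + 14694 + 11395 = 35443
Σ Rᵢ = 0 + 14 + 9 + 36 + 27 = 86
N̂ = 35443 / 86 ≈ 412.1 → 412

N ≈ 412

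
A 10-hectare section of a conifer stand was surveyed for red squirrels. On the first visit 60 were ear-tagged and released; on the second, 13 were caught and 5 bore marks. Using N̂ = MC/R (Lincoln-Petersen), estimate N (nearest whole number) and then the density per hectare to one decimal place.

N̂ = 60·13/5 = 780/5 = 156
Density = N̂ / area = 156 / 10 ≈ 15.60 → 15.6 per hectare

density ≈ 15.6 red squirrels per hectare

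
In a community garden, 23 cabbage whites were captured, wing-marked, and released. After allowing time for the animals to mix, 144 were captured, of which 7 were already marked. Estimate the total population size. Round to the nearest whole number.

Lincoln-Petersen assumes M/N = R/C, so N = M·C / R.
N = (23 × 144) / 7 = 3312 / 7 ≈ 473.1 → 473

N ≈ 473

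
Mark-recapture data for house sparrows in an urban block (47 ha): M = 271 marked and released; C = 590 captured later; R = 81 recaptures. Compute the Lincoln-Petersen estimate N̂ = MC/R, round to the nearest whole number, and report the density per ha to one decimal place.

density ≈ 42.0 house sparrows per ha

N̂ = 271·590/81 = 159890/81 ≈ 1974.0 → 1974
Density = N̂ / area = 1974 / 47 = 42.0 per ha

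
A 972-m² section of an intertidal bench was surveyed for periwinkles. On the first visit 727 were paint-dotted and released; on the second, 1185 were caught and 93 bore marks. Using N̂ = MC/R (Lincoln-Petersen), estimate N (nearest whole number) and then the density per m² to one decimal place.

density ≈ 9.5 periwinkles per m²

N̂ = 727·1185/93 = 861495/93 ≈ 9263.4 → 9263
Density = N̂ / area = 9263 / 972 ≈ 9.53 → 9.5 per m²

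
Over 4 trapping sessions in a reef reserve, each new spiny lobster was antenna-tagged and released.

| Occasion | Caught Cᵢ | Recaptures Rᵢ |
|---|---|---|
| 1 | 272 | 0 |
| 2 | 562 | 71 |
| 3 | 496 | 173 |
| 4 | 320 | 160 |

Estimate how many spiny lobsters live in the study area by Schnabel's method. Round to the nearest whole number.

Marked at large before each occasion: Mᵢ = Σⱼ<ᵢ (Cⱼ − Rⱼ) → M1=0, M2=272, M3=763, M4=1086
Σ MᵢCᵢ = 0·272 + 272·562 + 763·496 + 1086·320 = 0 + 152864 + 378448 + 347520 = 878832
Σ Rᵢ = 0 + 71 + 173 + 160 = 404
N̂ = 878832 / 404 ≈ 2175.3 → 2175

N ≈ 2175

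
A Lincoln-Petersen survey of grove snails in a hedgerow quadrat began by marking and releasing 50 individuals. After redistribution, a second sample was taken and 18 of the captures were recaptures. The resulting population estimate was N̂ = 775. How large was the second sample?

From N = M·C/R: C = N·R / M = 775·18 / 50 = 13950 / 50 = 279.

C = 279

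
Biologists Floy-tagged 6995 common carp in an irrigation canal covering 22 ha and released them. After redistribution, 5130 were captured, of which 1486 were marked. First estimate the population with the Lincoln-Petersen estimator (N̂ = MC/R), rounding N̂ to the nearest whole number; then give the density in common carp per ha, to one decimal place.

N̂ = 6995·5130/1486 = 35884350/1486 ≈ 24148.3 → 24148
Density = N̂ / area = 24148 / 22 ≈ 1097.64 → 1097.6 per ha

density ≈ 1097.6 common carp per ha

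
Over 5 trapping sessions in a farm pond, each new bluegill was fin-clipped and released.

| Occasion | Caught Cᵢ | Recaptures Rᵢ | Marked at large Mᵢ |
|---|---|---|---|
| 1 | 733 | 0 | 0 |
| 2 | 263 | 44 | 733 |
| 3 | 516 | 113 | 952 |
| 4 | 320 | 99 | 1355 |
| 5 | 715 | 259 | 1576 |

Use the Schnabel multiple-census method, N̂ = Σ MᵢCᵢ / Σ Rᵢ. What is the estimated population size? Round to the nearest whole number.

N ≈ 4358

Σ MᵢCᵢ = 0·733 + 733·263 + 952·516 + 1355·320 + 1576·715 = 0 + 192779 + 491232 + 433600 + 1126840 = 2244451
Σ Rᵢ = 0 + 44 + 113 + 99 + 259 = 515
N̂ = 2244451 / 515 ≈ 4358.2 → 4358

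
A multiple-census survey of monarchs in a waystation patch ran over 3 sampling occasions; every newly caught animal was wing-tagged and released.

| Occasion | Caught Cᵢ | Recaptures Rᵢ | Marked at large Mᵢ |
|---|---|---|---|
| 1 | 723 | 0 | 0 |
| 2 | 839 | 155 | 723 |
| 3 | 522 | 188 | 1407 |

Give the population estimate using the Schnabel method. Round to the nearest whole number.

Σ MᵢCᵢ = 0·723 + 723·839 + 1407·522 = 0 + 606597 + 734454 = 1341051
Σ Rᵢ = 0 + 155 + 188 = 343
N̂ = 1341051 / 343 ≈ 3909.8 → 3910

N ≈ 3910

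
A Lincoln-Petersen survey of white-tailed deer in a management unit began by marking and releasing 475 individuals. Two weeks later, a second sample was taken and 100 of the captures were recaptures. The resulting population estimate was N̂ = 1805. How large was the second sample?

C = 380

From N = M·C/R: C = N·R / M = 1805·100 / 475 = 180500 / 475 = 380.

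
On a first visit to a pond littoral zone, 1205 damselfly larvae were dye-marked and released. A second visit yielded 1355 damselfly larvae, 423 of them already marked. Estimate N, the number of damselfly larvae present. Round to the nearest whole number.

N = (1205 × 1355) / 423 = 1632775 / 423 ≈ 3860.0 → 3860

N ≈ 3860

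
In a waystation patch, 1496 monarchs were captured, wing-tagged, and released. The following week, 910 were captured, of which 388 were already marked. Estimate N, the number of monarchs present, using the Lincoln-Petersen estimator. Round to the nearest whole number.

The marked fraction in the recapture sample should equal the marked fraction in the population: 388/910 = 1496/N.
N = (1496 × 910) / 388 = 1361360 / 388 ≈ 3508.7 → 3509

N ≈ 3509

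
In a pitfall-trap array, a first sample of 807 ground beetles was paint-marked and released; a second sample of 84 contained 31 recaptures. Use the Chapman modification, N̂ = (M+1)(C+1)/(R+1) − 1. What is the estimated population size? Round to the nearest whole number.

N ≈ 2145

N̂ = (807+1)(84+1)/(31+1) − 1 = 808·85/32 − 1
= 68680/32 − 1 ≈ 2146.2 − 1 ≈ 2145.2 → 2145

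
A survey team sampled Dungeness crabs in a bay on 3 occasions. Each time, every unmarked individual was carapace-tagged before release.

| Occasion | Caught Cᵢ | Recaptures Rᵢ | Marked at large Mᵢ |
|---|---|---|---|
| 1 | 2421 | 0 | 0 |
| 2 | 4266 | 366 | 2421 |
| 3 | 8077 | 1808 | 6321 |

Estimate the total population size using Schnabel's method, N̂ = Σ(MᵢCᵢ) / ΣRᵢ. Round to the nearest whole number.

Σ MᵢCᵢ = 0·2421 + 2421·4266 + 6321·8077 = 0 + 10327986 + 51054717 = 61382703
Σ Rᵢ = 0 + 366 + 1808 = 2174
N̂ = 61382703 / 2174 ≈ 28234.9 → 28235

N ≈ 28,235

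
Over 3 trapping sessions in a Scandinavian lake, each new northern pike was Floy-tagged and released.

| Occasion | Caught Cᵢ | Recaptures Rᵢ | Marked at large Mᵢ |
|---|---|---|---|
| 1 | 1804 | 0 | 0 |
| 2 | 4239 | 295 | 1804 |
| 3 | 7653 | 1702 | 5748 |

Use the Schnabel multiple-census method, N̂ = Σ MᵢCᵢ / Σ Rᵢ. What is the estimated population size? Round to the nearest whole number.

N ≈ 25,857

Σ MᵢCᵢ = 0·1804 + 1804·4239 + 5748·7653 = 0 + 7647156 + 43989444 = 51636600
Σ Rᵢ = 0 + 295 + 1702 = 1997
N̂ = 51636600 / 1997 ≈ 25857.1 → 25857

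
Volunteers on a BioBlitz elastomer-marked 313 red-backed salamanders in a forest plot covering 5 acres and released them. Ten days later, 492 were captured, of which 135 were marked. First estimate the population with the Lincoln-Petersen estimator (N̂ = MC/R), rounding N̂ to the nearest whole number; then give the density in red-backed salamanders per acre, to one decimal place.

density ≈ 228.2 red-backed salamanders per acre

N̂ = 313·492/135 = 153996/135 ≈ 1140.7 → 1141
Density = N̂ / area = 1141 / 5 ≈ 228.20 → 228.2 per acre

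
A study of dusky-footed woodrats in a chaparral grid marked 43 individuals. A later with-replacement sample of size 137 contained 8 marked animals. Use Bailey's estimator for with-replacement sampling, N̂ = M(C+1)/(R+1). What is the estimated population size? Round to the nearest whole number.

N ≈ 659

N̂ = 43·(137+1)/(8+1) = 43·138/9 = 5934/9 ≈ 659.3 → 659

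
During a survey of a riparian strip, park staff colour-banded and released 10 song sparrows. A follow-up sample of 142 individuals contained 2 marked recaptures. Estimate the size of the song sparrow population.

N = 710

N = (10 × 142) / 2 = 1420 / 2 = 710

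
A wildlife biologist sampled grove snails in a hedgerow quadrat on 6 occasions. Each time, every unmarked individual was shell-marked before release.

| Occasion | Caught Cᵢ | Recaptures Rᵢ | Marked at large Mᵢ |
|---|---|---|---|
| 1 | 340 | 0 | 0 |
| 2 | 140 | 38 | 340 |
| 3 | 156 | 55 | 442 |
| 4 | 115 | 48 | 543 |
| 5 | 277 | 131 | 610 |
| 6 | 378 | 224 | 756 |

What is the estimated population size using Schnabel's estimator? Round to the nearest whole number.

N ≈ 1278

Σ MᵢCᵢ = 0·340 + 340·140 + 442·156 + 543·115 + 610·277 + 756·378 = 0 + 47600 + 68952 + 62445 + 168970 + 285768 = 633735
Σ Rᵢ = 0 + 38 + 55 + 48 + 131 + 224 = 496
N̂ = 633735 / 496 ≈ 1277.7 → 1278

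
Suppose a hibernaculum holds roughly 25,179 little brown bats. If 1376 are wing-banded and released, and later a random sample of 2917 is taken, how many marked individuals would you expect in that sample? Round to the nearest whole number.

expected recaptures ≈ 159

The marked fraction of the population is 1376/25179, so in a sample of 2917 expect C·(M/N) marked.
E[R] = 1376 × 2917 / 25179 = 4013792 / 25179 ≈ 159.4 → 159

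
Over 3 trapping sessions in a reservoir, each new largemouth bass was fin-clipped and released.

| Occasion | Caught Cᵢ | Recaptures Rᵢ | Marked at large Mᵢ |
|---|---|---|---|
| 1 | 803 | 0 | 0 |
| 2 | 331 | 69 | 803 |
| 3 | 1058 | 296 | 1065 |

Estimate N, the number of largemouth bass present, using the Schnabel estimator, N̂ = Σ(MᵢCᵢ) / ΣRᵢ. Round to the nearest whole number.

N ≈ 3815

Σ MᵢCᵢ = 0·803 + 803·331 + 1065·1058 = 0 + 265793 + 1126770 = 1392563
Σ Rᵢ = 0 + 69 + 296 = 365
N̂ = 1392563 / 365 ≈ 3815.2 → 3815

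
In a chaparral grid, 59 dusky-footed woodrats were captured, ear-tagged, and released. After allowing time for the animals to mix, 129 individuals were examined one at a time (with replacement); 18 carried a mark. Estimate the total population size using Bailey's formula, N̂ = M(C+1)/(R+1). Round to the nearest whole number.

N ≈ 404

N̂ = 59·(129+1)/(18+1) = 59·130/19 = 7670/19 ≈ 403.7 → 404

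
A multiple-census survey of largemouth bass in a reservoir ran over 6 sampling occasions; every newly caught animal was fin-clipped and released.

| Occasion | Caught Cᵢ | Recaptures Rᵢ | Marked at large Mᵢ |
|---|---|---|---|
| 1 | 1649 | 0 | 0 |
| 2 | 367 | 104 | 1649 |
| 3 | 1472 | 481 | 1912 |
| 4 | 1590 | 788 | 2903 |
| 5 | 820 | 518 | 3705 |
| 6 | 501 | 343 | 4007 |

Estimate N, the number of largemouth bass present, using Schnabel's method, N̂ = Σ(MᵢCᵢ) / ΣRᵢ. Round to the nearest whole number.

N ≈ 5855

Σ MᵢCᵢ = 0·1649 + 1649·367 + 1912·1472 + 2903·1590 + 3705·820 + 4007·501 = 0 + 605183 + 2814464 + 4615770 + 3038100 + 2007507 = 13081024
Σ Rᵢ = 0 + 104 + 481 + 788 + 518 + 343 = 2234
N̂ = 13081024 / 2234 ≈ 5855.4 → 5855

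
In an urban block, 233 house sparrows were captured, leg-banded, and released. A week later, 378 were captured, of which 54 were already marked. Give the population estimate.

If marked individuals mix randomly, R/C ≈ M/N, giving N ≈ M·C/R.
N = (233 × 378) / 54 = 88074 / 54 = 1631

N = 1631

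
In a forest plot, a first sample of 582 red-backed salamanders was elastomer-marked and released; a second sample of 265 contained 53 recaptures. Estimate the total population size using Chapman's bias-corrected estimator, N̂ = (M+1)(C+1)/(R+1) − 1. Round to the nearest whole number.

N ≈ 2871

N̂ = (582+1)(265+1)/(53+1) − 1 = 583·266/54 − 1
= 155078/54 − 1 ≈ 2871.8 − 1 ≈ 2870.8 → 2871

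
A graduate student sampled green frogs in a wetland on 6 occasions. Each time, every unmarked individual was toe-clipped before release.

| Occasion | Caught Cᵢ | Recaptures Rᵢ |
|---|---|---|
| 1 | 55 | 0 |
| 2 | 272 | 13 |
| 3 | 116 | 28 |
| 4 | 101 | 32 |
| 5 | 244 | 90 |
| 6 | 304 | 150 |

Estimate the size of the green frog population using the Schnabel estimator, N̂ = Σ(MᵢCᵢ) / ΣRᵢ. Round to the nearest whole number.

Marked at large before each occasion: Mᵢ = Σⱼ<ᵢ (Cⱼ − Rⱼ) → M1=0, M2=55, M3=314, M4=402, M5=471, M6=625
Σ MᵢCᵢ = 0·55 + 55·272 + 314·116 + 402·101 + 471·244 + 625·304 = 0 + 14960 + 36424 + 40602 + 114924 + 190000 = 396910
Σ Rᵢ = 0 + 13 + 28 + 32 + 90 + 150 = 313
N̂ = 396910 / 313 ≈ 1268.1 → 1268

N ≈ 1268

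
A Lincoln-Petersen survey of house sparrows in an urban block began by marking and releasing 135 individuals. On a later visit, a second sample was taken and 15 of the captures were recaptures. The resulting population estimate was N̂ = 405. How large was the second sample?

C = 45

From N = M·C/R: C = N·R / M = 405·15 / 135 = 6075 / 135 = 45.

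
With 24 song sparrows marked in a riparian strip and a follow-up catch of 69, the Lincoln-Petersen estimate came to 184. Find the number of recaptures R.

From N = M·C/R: R = M·C / N = 24·69 / 184 = 1656 / 184 = 9.

R = 9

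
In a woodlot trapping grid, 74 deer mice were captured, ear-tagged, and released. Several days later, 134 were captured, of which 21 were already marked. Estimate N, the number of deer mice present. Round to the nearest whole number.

The marked fraction in the recapture sample should equal the marked fraction in the population: 21/134 = 74/N.
N = (74 × 134) / 21 = 9916 / 21 ≈ 472.2 → 472

N ≈ 472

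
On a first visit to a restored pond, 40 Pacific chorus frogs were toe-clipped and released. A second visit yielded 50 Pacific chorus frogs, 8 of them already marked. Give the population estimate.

N = (40 × 50) / 8 = 2000 / 8 = 250

N = 250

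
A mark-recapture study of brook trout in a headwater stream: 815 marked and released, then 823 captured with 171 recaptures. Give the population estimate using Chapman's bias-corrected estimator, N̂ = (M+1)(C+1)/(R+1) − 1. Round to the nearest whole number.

N̂ = (815+1)(823+1)/(171+1) − 1 = 816·824/172 − 1
= 672384/172 − 1 ≈ 3909.2 − 1 ≈ 3908.2 → 3908

N ≈ 3908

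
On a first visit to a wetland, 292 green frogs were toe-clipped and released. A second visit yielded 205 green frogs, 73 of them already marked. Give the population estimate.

N = 820

N = (292 × 205) / 73 = 59860 / 73 = 820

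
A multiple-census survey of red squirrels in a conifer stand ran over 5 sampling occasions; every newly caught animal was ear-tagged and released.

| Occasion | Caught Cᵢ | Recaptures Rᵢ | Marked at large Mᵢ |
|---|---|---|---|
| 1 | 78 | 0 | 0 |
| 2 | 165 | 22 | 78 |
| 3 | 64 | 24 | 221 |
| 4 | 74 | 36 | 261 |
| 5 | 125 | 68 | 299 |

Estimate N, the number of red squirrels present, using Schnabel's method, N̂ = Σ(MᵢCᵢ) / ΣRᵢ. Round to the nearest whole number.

Σ MᵢCᵢ = 0·78 + 78·165 + 221·64 + 261·74 + 299·125 = 0 + 12870 + 14144 + 19314 + 37375 = 83703
Σ Rᵢ = 0 + 22 + 24 + 36 + 68 = 150
N̂ = 83703 / 150 ≈ 558.0 → 558

N ≈ 558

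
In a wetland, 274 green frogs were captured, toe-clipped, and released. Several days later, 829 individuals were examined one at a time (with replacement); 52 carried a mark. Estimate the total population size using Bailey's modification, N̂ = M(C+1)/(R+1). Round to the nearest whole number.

N̂ = 274·(829+1)/(52+1) = 274·830/53 = 227420/53 ≈ 4290.9 → 4291

N ≈ 4291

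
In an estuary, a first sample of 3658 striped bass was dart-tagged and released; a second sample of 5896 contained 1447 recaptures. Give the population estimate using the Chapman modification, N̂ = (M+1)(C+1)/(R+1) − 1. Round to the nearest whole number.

N ≈ 14,900

N̂ = (3658+1)(5896+1)/(1447+1) − 1 = 3659·5897/1448 − 1
= 21577123/1448 − 1 ≈ 14901.3 − 1 ≈ 14900.3 → 14900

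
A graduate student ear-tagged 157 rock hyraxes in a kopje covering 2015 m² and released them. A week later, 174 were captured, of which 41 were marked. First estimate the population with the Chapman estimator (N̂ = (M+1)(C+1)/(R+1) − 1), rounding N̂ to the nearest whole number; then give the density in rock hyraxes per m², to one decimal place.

density ≈ 0.3 rock hyraxes per m²

N̂ = 158·175/42 − 1 = 27650/42 − 1 ≈ 657.3 → 657
Density = N̂ / area = 657 / 2015 ≈ 0.33 → 0.3 per m²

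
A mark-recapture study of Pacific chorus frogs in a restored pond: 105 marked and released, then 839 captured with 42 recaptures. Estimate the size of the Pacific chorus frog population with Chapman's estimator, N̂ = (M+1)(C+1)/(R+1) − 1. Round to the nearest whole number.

N̂ = (105+1)(839+1)/(42+1) − 1 = 106·840/43 − 1
= 89040/43 − 1 ≈ 2070.7 − 1 ≈ 2069.7 → 2070

N ≈ 2070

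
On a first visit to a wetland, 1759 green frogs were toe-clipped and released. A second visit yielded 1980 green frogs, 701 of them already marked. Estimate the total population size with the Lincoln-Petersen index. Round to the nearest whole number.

N = (1759 × 1980) / 701 = 3482820 / 701 ≈ 4968.4 → 4968

N ≈ 4968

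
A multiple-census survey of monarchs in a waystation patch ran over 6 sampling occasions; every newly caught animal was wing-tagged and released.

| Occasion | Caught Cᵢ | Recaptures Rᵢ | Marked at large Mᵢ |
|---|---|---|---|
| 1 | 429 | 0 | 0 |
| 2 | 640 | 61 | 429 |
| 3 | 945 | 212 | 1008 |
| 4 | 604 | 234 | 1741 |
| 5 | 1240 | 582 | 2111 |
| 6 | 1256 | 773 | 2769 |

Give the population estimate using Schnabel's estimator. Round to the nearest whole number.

Σ MᵢCᵢ = 0·429 + 429·640 + 1008·945 + 1741·604 + 2111·1240 + 2769·1256 = 0 + 274560 + 952560 + 1051564 + 2617640 + 3477864 = 8374188
Σ Rᵢ = 0 + 61 + 212 + 234 + 582 + 773 = 1862
N̂ = 8374188 / 1862 ≈ 4497.4 → 4497

N ≈ 4497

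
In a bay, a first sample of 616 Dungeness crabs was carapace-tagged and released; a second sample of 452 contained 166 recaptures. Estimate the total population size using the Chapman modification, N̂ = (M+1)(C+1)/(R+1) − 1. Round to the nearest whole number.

N ≈ 1673

N̂ = (616+1)(452+1)/(166+1) − 1 = 617·453/167 − 1
= 279501/167 − 1 ≈ 1673.7 − 1 ≈ 1672.7 → 1673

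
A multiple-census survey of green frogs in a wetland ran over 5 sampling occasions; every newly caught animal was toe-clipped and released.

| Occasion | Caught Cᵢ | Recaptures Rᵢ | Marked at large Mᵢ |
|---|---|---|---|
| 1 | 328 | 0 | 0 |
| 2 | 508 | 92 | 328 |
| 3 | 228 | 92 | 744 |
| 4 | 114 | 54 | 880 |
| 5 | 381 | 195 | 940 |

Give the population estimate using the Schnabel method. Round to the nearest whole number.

N ≈ 1835

Σ MᵢCᵢ = 0·328 + 328·508 + 744·228 + 880·114 + 940·381 = 0 + 166624 + 169632 + 100320 + 358140 = 794716
Σ Rᵢ = 0 + 92 + 92 + 54 + 195 = 433
N̂ = 794716 / 433 ≈ 1835.4 → 1835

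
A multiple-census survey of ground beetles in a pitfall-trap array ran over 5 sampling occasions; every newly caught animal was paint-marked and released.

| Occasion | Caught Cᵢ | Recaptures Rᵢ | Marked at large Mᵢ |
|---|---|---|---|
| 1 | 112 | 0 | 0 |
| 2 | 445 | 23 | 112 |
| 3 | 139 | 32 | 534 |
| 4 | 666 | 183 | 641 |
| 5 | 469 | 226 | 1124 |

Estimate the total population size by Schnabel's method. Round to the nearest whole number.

N ≈ 2324

Σ MᵢCᵢ = 0·112 + 112·445 + 534·139 + 641·666 + 1124·469 = 0 + 49840 + 74226 + 426906 + 527156 = 1078128
Σ Rᵢ = 0 + 23 + 32 + 183 + 226 = 464
N̂ = 1078128 / 464 ≈ 2323.6 → 2324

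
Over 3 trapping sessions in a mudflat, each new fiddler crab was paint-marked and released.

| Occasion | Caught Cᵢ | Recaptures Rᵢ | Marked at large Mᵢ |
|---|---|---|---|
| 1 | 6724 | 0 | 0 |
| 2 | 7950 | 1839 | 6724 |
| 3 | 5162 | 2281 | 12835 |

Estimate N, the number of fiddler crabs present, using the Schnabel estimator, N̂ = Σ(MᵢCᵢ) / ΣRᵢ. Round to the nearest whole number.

Σ MᵢCᵢ = 0·6724 + 6724·7950 + 12835·5162 = 0 + 53455800 + 66254270 = 119710070
Σ Rᵢ = 0 + 1839 + 2281 = 4120
N̂ = 119710070 / 4120 ≈ 29055.8 → 29056

N ≈ 29,056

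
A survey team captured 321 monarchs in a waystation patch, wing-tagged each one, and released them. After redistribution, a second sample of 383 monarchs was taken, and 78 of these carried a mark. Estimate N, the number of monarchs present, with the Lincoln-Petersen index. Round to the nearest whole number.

The marked fraction in the recapture sample should equal the marked fraction in the population: 78/383 = 321/N.
N = (321 × 383) / 78 = 122943 / 78 ≈ 1576.2 → 1576

N ≈ 1576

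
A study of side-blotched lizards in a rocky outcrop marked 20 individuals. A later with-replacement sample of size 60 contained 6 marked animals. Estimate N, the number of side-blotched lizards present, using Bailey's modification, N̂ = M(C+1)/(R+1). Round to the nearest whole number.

N̂ = 20·(60+1)/(6+1) = 20·61/7 = 1220/7 ≈ 174.3 → 174

N ≈ 174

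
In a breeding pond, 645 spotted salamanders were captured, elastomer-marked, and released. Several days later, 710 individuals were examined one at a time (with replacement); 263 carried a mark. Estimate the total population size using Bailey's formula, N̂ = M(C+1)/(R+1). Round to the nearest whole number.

N ≈ 1737

N̂ = 645·(710+1)/(263+1) = 645·711/264 = 458595/264 ≈ 1737.1 → 1737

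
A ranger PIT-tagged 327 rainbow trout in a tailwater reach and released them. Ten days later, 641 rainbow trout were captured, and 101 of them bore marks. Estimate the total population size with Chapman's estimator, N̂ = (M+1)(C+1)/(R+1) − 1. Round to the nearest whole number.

N̂ = (327+1)(641+1)/(101+1) − 1 = 328·642/102 − 1
= 210576/102 − 1 ≈ 2064.47 − 1 ≈ 2063.47 → 2063

N ≈ 2063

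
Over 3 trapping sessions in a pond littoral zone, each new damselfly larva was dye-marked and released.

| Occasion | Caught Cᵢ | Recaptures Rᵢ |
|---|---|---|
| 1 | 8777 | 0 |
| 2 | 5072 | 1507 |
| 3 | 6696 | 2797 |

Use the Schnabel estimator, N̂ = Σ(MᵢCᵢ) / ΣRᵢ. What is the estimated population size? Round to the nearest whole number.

Marked at large before each occasion: Mᵢ = Σⱼ<ᵢ (Cⱼ − Rⱼ) → M1=0, M2=8777, M3=12342
Σ MᵢCᵢ = 0·8777 + 8777·5072 + 12342·6696 = 0 + 44516944 + 82642032 = 127158976
Σ Rᵢ = 0 + 1507 + 2797 = 4304
N̂ = 127158976 / 4304 ≈ 29544.4 → 29544

N ≈ 29,544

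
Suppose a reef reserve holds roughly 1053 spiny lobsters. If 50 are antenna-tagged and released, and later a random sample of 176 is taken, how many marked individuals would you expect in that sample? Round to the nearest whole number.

expected recaptures ≈ 8

The marked fraction of the population is 50/1053, so in a sample of 176 expect C·(M/N) marked.
E[R] = 50 × 176 / 1053 = 8800 / 1053 ≈ 8.4 → 8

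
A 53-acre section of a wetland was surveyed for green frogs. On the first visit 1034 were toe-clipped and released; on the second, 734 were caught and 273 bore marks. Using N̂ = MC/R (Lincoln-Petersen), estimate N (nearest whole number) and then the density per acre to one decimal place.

density ≈ 52.5 green frogs per acre

N̂ = 1034·734/273 = 758956/273 ≈ 2780.1 → 2780
Density = N̂ / area = 2780 / 53 ≈ 52.45 → 52.5 per acre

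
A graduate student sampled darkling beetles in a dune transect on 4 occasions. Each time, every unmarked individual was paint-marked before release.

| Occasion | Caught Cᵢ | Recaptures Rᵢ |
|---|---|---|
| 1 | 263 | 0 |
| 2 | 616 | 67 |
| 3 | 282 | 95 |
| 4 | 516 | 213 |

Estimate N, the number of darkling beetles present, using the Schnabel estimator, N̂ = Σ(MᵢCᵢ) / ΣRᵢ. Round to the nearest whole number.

N ≈ 2417

Marked at large before each occasion: Mᵢ = Σⱼ<ᵢ (Cⱼ − Rⱼ) → M1=0, M2=263, M3=812, M4=999
Σ MᵢCᵢ = 0·263 + 263·616 + 812·282 + 999·516 = 0 + 162008 + 228984 + 515484 = 906476
Σ Rᵢ = 0 + 67 + 95 + 213 = 375
N̂ = 906476 / 375 ≈ 2417.3 → 2417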